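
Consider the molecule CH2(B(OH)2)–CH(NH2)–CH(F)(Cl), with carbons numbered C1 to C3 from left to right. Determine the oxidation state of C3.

+1

C3 has one bond to C (0), one bond to H (-1), one bond to F (+1), one bond to Cl (+1).
Oxidation state = 0 − 1 + 1 + 1 = +1.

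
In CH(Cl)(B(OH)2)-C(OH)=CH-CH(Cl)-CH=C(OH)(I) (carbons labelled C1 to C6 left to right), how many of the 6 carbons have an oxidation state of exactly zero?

1

Tallying each carbon's bonds:
C1: 1C, 1H, 1Cl, 1B → 0 − 1 + 1 − 1 = -1
C2: 3C, 1O → 0 + 1 = +1
C3: 3C, 1H → 0 − 1 = -1
C4: 2C, 1H, 1Cl → 0 − 1 + 1 = 0
C5: 3C, 1H → 0 − 1 = -1
C6: 2C, 1O, 1I → 0 + 1 + 1 = +2
1 carbon (C4) meets the condition.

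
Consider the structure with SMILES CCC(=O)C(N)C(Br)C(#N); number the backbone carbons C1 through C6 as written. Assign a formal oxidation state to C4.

0

Count +1 for every bond to an atom more electronegative than carbon and −1 for every bond to one less electronegative; C–C bonds are 0.
C4 has one bond to C (0), one bond to C (0), one bond to N (+1), one bond to H (-1).
Oxidation state = 0 + 0 + 1 − 1 = 0.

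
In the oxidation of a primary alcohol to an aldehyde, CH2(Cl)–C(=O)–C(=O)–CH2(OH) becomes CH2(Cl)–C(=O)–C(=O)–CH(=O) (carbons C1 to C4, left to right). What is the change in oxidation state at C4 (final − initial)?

+2

Before: C4 has 1 bond to C, 2 bonds to H, 1 bond to O → oxidation state -1.
After: C4 has 1 bond to C, 1 bond to H, 2 bonds to O → oxidation state +1.
Δ = +1 − (-1) = +2, so this is an oxidation at C4.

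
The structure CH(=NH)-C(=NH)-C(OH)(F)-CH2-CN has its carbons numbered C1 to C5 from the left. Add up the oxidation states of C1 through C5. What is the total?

Tallying each carbon's bonds:
C1: 1C, 1H, 2N → 0 − 1 + 2 = +1
C2: 2C, 2N → 0 + 2 = +2
C3: 2C, 1O, 1F → 0 + 1 + 1 = +2
C4: 2C, 2H → 0 − 2 = -2
C5: 1C, 3N → 0 + 3 = +3
Sum = +1 + 2 + 2 − 2 + 3 = +6.

+6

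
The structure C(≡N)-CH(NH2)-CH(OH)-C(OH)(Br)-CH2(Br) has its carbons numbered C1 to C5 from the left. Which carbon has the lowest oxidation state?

C5

Tallying each carbon's bonds:
C1: 1C, 3N → 0 + 3 = +3
C2: 2C, 1H, 1N → 0 − 1 + 1 = 0
C3: 2C, 1H, 1O → 0 − 1 + 1 = 0
C4: 2C, 1O, 1Br → 0 + 1 + 1 = +2
C5: 1C, 2H, 1Br → 0 − 2 + 1 = -1
The most reduced carbon is C5 at -1.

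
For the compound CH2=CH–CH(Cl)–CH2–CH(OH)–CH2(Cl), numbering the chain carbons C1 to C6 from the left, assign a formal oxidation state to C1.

-2

C1 has a double bond to C (2×0 = 0), one bond to H (-1), one bond to H (-1).
Oxidation state = 0 − 1 − 1 = -2.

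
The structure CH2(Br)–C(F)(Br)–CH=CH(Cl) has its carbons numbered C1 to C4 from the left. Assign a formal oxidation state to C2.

C2 has one bond to C (0), one bond to C (0), one bond to F (+1), one bond to Br (+1).
Oxidation state = 0 + 0 + 1 + 1 = +2.

+2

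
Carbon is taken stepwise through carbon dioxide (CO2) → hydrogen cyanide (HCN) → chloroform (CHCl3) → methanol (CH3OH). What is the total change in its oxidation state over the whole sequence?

Carbon oxidation states along the series — carbon dioxide: +4, hydrogen cyanide: +2, chloroform: +2, methanol: -2.
Net change = -2 − (+4) = -6.

-6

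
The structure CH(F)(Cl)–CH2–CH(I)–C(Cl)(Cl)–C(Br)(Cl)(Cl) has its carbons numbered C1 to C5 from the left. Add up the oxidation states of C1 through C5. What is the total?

Count +1 for every bond to an atom more electronegative than carbon and −1 for every bond to one less electronegative; C–C bonds are 0. Tallying each carbon:
C1: 1C, 1H, 1F, 1Cl → 0 − 1 + 1 + 1 = +1
C2: 2C, 2H → 0 − 2 = -2
C3: 2C, 1H, 1I → 0 − 1 + 1 = 0
C4: 2C, 2Cl → 0 + 2 = +2
C5: 1C, 2Cl, 1Br → 0 + 2 + 1 = +3
Sum = +1 − 2 + 0 + 2 + 3 = +4.

+4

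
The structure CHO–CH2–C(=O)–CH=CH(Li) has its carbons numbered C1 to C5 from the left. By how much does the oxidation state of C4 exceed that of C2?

+1

C4: 3C, 1H → 0 − 1 = -1
C2: 2C, 2H → 0 − 2 = -2
Difference: -1 − (-2) = +1.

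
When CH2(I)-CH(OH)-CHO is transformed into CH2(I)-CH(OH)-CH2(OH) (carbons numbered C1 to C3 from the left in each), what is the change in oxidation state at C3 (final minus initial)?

-2

Before: C3 has 1 bond to C, 1 bond to H, 2 bonds to O → oxidation state +1.
After: C3 has 1 bond to C, 2 bonds to H, 1 bond to O → oxidation state -1.
Δ = -1 − (+1) = -2, so this is a reduction at C3.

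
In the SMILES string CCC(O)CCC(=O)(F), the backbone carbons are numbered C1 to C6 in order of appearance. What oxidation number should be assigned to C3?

Assign +1 per bond to O/N/halogen, −1 per bond to H or an electropositive element, and 0 per bond to carbon.
C3 has one bond to C (0), one bond to C (0), one bond to H (-1), one bond to O (+1).
Oxidation state = 0 + 0 − 1 + 1 = 0.

0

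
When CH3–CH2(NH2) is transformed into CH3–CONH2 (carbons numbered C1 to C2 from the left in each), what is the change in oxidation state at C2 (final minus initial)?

Before: C2 has 1 bond to C, 2 bonds to H, 1 bond to N → oxidation state -1.
After: C2 has 1 bond to C, 2 bonds to O, 1 bond to N → oxidation state +3.
Δ = +3 − (-1) = +4, so this is an oxidation at C2.

+4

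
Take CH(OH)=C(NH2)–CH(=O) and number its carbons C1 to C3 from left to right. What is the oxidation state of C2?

Bonds to more-electronegative neighbours contribute +1 each, bonds to H or metals contribute −1 each, and C–C bonds contribute 0.
C2 has a double bond to C (2×0 = 0), one bond to C (0), one bond to N (+1).
Oxidation state = 0 + 0 + 1 = +1.

+1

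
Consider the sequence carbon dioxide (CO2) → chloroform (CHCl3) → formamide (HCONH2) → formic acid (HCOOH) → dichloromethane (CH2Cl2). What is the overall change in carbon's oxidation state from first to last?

-4

Carbon oxidation states along the series — carbon dioxide: +4, chloroform: +2, formamide: +2, formic acid: +2, dichloromethane: 0.
Net change = 0 − (+4) = -4.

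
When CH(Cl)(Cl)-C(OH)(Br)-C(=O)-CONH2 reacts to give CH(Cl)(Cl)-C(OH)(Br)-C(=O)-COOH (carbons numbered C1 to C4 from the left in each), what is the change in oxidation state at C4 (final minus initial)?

Before: C4 has 1 bond to C, 2 bonds to O, 1 bond to N → oxidation state +3.
After: C4 has 1 bond to C, 3 bonds to O → oxidation state +3.
Δ = +3 − (+3) = 0, so no net redox change at C4.

0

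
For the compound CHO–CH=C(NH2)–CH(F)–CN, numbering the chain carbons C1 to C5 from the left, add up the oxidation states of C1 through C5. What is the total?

Count +1 for every bond to an atom more electronegative than carbon and −1 for every bond to one less electronegative; C–C bonds are 0. Tallying each carbon:
C1: 1C, 1H, 2O → 0 − 1 + 2 = +1
C2: 3C, 1H → 0 − 1 = -1
C3: 3C, 1N → 0 + 1 = +1
C4: 2C, 1H, 1F → 0 − 1 + 1 = 0
C5: 1C, 3N → 0 + 3 = +3
Sum = +1 − 1 + 1 + 0 + 3 = +4.

+4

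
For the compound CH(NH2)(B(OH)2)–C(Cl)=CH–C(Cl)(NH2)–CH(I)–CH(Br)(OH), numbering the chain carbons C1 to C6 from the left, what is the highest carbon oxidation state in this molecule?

+2

Count +1 for every bond to an atom more electronegative than carbon and −1 for every bond to one less electronegative; C–C bonds are 0. Tallying each carbon:
C1: 1C, 1H, 1N, 1B → 0 − 1 + 1 − 1 = -1
C2: 3C, 1Cl → 0 + 1 = +1
C3: 3C, 1H → 0 − 1 = -1
C4: 2C, 1N, 1Cl → 0 + 1 + 1 = +2
C5: 2C, 1H, 1I → 0 − 1 + 1 = 0
C6: 1C, 1H, 1O, 1Br → 0 − 1 + 1 + 1 = +1
The highest value is +2.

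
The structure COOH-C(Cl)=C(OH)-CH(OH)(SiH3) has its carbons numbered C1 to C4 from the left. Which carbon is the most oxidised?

Tallying each carbon's bonds:
C1: 1C, 3O → 0 + 3 = +3
C2: 3C, 1Cl → 0 + 1 = +1
C3: 3C, 1O → 0 + 1 = +1
C4: 1C, 1H, 1O, 1Si → 0 − 1 + 1 − 1 = -1
The most oxidised carbon is C1 at +3.

C1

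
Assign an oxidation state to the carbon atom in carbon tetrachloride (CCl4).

+4

Count +1 for every bond to an atom more electronegative than carbon and −1 for every bond to one less electronegative; C–C bonds are 0.
The carbon has one bond to Cl (+1), one bond to Cl (+1), one bond to Cl (+1), one bond to Cl (+1).
Oxidation state = +1 + 1 + 1 + 1 = +4.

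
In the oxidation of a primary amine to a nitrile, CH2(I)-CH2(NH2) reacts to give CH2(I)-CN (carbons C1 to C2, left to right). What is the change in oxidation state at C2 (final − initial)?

Before: C2 has 1 bond to C, 2 bonds to H, 1 bond to N → oxidation state -1.
After: C2 has 1 bond to C, 3 bonds to N → oxidation state +3.
Δ = +3 − (-1) = +4, so this is an oxidation at C2.

+4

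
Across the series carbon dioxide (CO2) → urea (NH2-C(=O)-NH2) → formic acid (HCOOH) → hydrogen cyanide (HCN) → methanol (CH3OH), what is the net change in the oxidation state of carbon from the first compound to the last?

Carbon oxidation states along the series — carbon dioxide: +4, urea: +4, formic acid: +2, hydrogen cyanide: +2, methanol: -2.
Net change = -2 − (+4) = -6.

-6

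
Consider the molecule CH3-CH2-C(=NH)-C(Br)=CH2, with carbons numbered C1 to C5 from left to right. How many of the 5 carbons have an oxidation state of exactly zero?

Each bond to a more electronegative atom (O, N, halogen) counts +1, each bond to a less electronegative atom (H, metal, B, Si) counts −1, and each C–C bond counts 0. Tallying each carbon:
C1: 1C, 3H → 0 − 3 = -3
C2: 2C, 2H → 0 − 2 = -2
C3: 2C, 2N → 0 + 2 = +2
C4: 3C, 1Br → 0 + 1 = +1
C5: 2C, 2H → 0 − 2 = -2
0 carbons meet the condition.

0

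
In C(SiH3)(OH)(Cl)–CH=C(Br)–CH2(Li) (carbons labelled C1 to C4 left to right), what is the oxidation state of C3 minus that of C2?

C3: 3C, 1Br → 0 + 1 = +1
C2: 3C, 1H → 0 − 1 = -1
Difference: +1 − (-1) = +2.

+2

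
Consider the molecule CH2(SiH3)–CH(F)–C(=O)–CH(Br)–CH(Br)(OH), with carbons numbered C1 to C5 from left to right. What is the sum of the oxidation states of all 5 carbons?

0

Tallying each carbon's bonds:
C1: 1C, 2H, 1Si → 0 − 2 − 1 = -3
C2: 2C, 1H, 1F → 0 − 1 + 1 = 0
C3: 2C, 2O → 0 + 2 = +2
C4: 2C, 1H, 1Br → 0 − 1 + 1 = 0
C5: 1C, 1H, 1O, 1Br → 0 − 1 + 1 + 1 = +1
Sum = -3 + 0 + 2 + 0 + 1 = 0.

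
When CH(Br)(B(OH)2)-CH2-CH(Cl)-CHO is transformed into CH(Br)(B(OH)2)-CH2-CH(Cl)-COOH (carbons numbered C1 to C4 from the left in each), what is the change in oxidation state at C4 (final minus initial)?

+2

Before: C4 has 1 bond to C, 1 bond to H, 2 bonds to O → oxidation state +1.
After: C4 has 1 bond to C, 3 bonds to O → oxidation state +3.
Δ = +3 − (+1) = +2, so this is an oxidation at C4.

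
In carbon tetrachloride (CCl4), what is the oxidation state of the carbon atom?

Each bond to a more electronegative atom (O, N, halogen) counts +1, each bond to a less electronegative atom (H, metal, B, Si) counts −1, and each C–C bond counts 0.
The carbon has one bond to Cl (+1), one bond to Cl (+1), one bond to Cl (+1), one bond to Cl (+1).
Oxidation state = +1 + 1 + 1 + 1 = +4.

+4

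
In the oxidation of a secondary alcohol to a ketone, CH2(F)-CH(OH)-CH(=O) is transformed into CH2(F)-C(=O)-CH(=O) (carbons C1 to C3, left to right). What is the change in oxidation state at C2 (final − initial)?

+2

Before: C2 has 2 bonds to C, 1 bond to H, 1 bond to O → oxidation state 0.
After: C2 has 2 bonds to C, 2 bonds to O → oxidation state +2.
Δ = +2 − (0) = +2, so this is an oxidation at C2.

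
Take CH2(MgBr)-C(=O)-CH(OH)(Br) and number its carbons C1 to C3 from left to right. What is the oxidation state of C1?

-3

C1 has one bond to C (0), one bond to Mg (-1), one bond to H (-1), one bond to H (-1).
Oxidation state = 0 − 1 − 1 − 1 = -3.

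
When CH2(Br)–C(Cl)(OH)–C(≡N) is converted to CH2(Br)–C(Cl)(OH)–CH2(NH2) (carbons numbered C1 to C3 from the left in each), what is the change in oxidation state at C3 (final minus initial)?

-4

Before: C3 has 1 bond to C, 3 bonds to N → oxidation state +3.
After: C3 has 1 bond to C, 2 bonds to H, 1 bond to N → oxidation state -1.
Δ = -1 − (+3) = -4, so this is a reduction at C3.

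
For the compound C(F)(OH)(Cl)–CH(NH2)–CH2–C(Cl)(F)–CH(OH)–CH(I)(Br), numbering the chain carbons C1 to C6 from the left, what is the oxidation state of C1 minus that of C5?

C1: 1C, 1O, 1F, 1Cl → 0 + 1 + 1 + 1 = +3
C5: 2C, 1H, 1O → 0 − 1 + 1 = 0
Difference: +3 − (0) = +3.

+3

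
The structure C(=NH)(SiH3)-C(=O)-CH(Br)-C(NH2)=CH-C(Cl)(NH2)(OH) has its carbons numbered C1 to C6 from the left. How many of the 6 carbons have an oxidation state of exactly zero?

1

Tallying each carbon's bonds:
C1: 1C, 2N, 1Si → 0 + 2 − 1 = +1
C2: 2C, 2O → 0 + 2 = +2
C3: 2C, 1H, 1Br → 0 − 1 + 1 = 0
C4: 3C, 1N → 0 + 1 = +1
C5: 3C, 1H → 0 − 1 = -1
C6: 1C, 1O, 1N, 1Cl → 0 + 1 + 1 + 1 = +3
1 carbon (C3) meets the condition.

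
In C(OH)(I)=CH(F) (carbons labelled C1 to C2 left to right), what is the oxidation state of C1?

+2

C1 has a double bond to C (2×0 = 0), one bond to O (+1), one bond to I (+1).
Oxidation state = 0 + 1 + 1 = +2.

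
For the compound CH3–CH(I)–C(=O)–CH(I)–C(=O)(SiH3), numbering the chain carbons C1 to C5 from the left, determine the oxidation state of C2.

0

Count +1 for every bond to an atom more electronegative than carbon and −1 for every bond to one less electronegative; C–C bonds are 0.
C2 has one bond to C (0), one bond to C (0), one bond to H (-1), one bond to I (+1).
Oxidation state = 0 + 0 − 1 + 1 = 0.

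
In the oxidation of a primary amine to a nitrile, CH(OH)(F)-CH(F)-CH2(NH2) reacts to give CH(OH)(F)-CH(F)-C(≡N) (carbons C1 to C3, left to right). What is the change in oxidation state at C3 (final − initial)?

Before: C3 has 1 bond to C, 2 bonds to H, 1 bond to N → oxidation state -1.
After: C3 has 1 bond to C, 3 bonds to N → oxidation state +3.
Δ = +3 − (-1) = +4, so this is an oxidation at C3.

+4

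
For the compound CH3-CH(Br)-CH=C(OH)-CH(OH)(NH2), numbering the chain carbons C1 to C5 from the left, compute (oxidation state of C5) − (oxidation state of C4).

C5: 1C, 1H, 1O, 1N → 0 − 1 + 1 + 1 = +1
C4: 3C, 1O → 0 + 1 = +1
Difference: +1 − (+1) = 0.

0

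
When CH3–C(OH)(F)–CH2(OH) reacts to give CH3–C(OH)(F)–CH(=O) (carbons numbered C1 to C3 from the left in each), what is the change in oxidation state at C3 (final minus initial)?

Before: C3 has 1 bond to C, 2 bonds to H, 1 bond to O → oxidation state -1.
After: C3 has 1 bond to C, 1 bond to H, 2 bonds to O → oxidation state +1.
Δ = +1 − (-1) = +2, so this is an oxidation at C3.

+2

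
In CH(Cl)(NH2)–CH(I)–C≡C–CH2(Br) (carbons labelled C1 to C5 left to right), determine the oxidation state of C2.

0

Bonds to more-electronegative neighbours contribute +1 each, bonds to H or metals contribute −1 each, and C–C bonds contribute 0.
C2 has one bond to C (0), one bond to C (0), one bond to H (-1), one bond to I (+1).
Oxidation state = 0 + 0 − 1 + 1 = 0.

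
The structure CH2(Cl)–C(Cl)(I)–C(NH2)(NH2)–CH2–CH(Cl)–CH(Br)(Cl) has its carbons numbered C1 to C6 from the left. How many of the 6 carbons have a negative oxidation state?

Assign +1 per bond to O/N/halogen, −1 per bond to H or an electropositive element, and 0 per bond to carbon. Tallying each carbon:
C1: 1C, 2H, 1Cl → 0 − 2 + 1 = -1
C2: 2C, 1Cl, 1I → 0 + 1 + 1 = +2
C3: 2C, 2N → 0 + 2 = +2
C4: 2C, 2H → 0 − 2 = -2
C5: 2C, 1H, 1Cl → 0 − 1 + 1 = 0
C6: 1C, 1H, 1Cl, 1Br → 0 − 1 + 1 + 1 = +1
2 carbons (C1, C4) meet the condition.

2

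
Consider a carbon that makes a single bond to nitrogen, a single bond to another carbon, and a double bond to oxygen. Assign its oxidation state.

+3

The carbon has one bond to C (0), one bond to N (+1), a double bond to O (2×+1 = +2).
Oxidation state = 0 + 1 + 2 = +3.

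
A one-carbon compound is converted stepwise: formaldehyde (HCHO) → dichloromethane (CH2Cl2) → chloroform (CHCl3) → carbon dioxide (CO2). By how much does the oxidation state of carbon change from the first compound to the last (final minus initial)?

Carbon oxidation states along the series — formaldehyde: 0, dichloromethane: 0, chloroform: +2, carbon dioxide: +4.
Net change = +4 − (0) = +4.

+4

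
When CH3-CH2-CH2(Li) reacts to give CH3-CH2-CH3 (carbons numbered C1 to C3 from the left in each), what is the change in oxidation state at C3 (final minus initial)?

0

Before: C3 has 1 bond to C, 2 bonds to H, 1 bond to Li → oxidation state -3.
After: C3 has 1 bond to C, 3 bonds to H → oxidation state -3.
Δ = -3 − (-3) = 0, so no net redox change at C3.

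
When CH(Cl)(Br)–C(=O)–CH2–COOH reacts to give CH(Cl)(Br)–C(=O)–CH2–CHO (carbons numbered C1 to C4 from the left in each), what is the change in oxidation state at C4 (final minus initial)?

-2

Before: C4 has 1 bond to C, 3 bonds to O → oxidation state +3.
After: C4 has 1 bond to C, 1 bond to H, 2 bonds to O → oxidation state +1.
Δ = +1 − (+3) = -2, so this is a reduction at C4.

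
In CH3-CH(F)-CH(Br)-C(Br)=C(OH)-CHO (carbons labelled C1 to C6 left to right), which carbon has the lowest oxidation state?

Bonds to more-electronegative neighbours contribute +1 each, bonds to H or metals contribute −1 each, and C–C bonds contribute 0. Tallying each carbon:
C1: 1C, 3H → 0 − 3 = -3
C2: 2C, 1H, 1F → 0 − 1 + 1 = 0
C3: 2C, 1H, 1Br → 0 − 1 + 1 = 0
C4: 3C, 1Br → 0 + 1 = +1
C5: 3C, 1O → 0 + 1 = +1
C6: 1C, 1H, 2O → 0 − 1 + 2 = +1
The most reduced carbon is C1 at -3.

C1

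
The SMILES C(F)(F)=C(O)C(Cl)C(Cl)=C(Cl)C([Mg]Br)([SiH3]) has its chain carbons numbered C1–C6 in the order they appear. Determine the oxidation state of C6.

-3

Bonds to more-electronegative neighbours contribute +1 each, bonds to H or metals contribute −1 each, and C–C bonds contribute 0.
C6 has one bond to C (0), one bond to Mg (-1), one bond to Si (-1), one bond to H (-1).
Oxidation state = 0 − 1 − 1 − 1 = -3.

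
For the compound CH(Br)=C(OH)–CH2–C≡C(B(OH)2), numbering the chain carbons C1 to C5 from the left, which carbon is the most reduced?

C3

Bonds to more-electronegative neighbours contribute +1 each, bonds to H or metals contribute −1 each, and C–C bonds contribute 0. Tallying each carbon:
C1: 2C, 1H, 1Br → 0 − 1 + 1 = 0
C2: 3C, 1O → 0 + 1 = +1
C3: 2C, 2H → 0 − 2 = -2
C4: 4C → 0 = 0
C5: 3C, 1B → 0 − 1 = -1
The most reduced carbon is C3 at -2.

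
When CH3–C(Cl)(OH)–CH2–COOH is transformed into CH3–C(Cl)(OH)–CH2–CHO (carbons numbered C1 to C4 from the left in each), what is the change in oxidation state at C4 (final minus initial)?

Before: C4 has 1 bond to C, 3 bonds to O → oxidation state +3.
After: C4 has 1 bond to C, 1 bond to H, 2 bonds to O → oxidation state +1.
Δ = +1 − (+3) = -2, so this is a reduction at C4.

-2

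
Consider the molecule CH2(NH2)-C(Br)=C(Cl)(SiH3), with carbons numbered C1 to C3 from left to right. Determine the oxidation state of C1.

C1 has one bond to C (0), one bond to H (-1), one bond to N (+1), one bond to H (-1).
Oxidation state = 0 − 1 + 1 − 1 = -1.

-1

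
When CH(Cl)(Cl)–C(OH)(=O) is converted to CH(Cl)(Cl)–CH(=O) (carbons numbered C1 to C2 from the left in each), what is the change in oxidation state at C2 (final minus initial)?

-2

Before: C2 has 1 bond to C, 3 bonds to O → oxidation state +3.
After: C2 has 1 bond to C, 1 bond to H, 2 bonds to O → oxidation state +1.
Δ = +1 − (+3) = -2, so this is a reduction at C2.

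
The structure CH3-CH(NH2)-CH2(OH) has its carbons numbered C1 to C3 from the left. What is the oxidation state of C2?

C2 has one bond to C (0), one bond to C (0), one bond to N (+1), one bond to H (-1).
Oxidation state = 0 + 0 + 1 − 1 = 0.

0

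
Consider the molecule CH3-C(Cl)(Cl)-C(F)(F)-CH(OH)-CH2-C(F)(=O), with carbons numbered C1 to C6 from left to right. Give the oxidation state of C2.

+2

C2 has one bond to C (0), one bond to C (0), one bond to Cl (+1), one bond to Cl (+1).
Oxidation state = 0 + 0 + 1 + 1 = +2.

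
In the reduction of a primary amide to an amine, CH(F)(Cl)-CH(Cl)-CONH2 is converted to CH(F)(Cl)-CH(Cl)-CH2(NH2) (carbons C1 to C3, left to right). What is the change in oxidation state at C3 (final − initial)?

Before: C3 has 1 bond to C, 2 bonds to O, 1 bond to N → oxidation state +3.
After: C3 has 1 bond to C, 2 bonds to H, 1 bond to N → oxidation state -1.
Δ = -1 − (+3) = -4, so this is a reduction at C3.

-4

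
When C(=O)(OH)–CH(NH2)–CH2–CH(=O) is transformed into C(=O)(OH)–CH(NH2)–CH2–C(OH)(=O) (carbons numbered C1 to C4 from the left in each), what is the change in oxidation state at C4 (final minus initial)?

Before: C4 has 1 bond to C, 1 bond to H, 2 bonds to O → oxidation state +1.
After: C4 has 1 bond to C, 3 bonds to O → oxidation state +3.
Δ = +3 − (+1) = +2, so this is an oxidation at C4.

+2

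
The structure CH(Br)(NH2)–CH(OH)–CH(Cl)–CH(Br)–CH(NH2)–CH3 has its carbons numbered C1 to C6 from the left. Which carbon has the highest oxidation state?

Tallying each carbon's bonds:
C1: 1C, 1H, 1N, 1Br → 0 − 1 + 1 + 1 = +1
C2: 2C, 1H, 1O → 0 − 1 + 1 = 0
C3: 2C, 1H, 1Cl → 0 − 1 + 1 = 0
C4: 2C, 1H, 1Br → 0 − 1 + 1 = 0
C5: 2C, 1H, 1N → 0 − 1 + 1 = 0
C6: 1C, 3H → 0 − 3 = -3
The most oxidised carbon is C1 at +1.

C1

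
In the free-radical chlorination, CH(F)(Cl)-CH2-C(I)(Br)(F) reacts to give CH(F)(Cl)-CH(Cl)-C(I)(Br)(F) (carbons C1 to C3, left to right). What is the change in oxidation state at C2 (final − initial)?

Before: C2 has 2 bonds to C, 2 bonds to H → oxidation state -2.
After: C2 has 2 bonds to C, 1 bond to H, 1 bond to Cl → oxidation state 0.
Δ = 0 − (-2) = +2, so this is an oxidation at C2.

+2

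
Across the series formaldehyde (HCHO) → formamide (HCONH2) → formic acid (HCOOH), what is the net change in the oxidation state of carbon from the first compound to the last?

+2

Carbon oxidation states along the series — formaldehyde: 0, formamide: +2, formic acid: +2.
Net change = +2 − (0) = +2.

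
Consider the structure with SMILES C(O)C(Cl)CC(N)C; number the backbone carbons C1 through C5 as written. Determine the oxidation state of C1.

C1 has one bond to C (0), one bond to O (+1), one bond to H (-1), one bond to H (-1).
Oxidation state = 0 + 1 − 1 − 1 = -1.

-1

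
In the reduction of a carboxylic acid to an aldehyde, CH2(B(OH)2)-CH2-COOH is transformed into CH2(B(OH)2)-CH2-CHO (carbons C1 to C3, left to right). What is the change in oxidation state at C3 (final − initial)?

Before: C3 has 1 bond to C, 3 bonds to O → oxidation state +3.
After: C3 has 1 bond to C, 1 bond to H, 2 bonds to O → oxidation state +1.
Δ = +1 − (+3) = -2, so this is a reduction at C3.

-2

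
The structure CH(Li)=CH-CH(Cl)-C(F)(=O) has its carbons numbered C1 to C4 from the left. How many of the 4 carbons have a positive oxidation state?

Tallying each carbon's bonds:
C1: 2C, 1H, 1Li → 0 − 1 − 1 = -2
C2: 3C, 1H → 0 − 1 = -1
C3: 2C, 1H, 1Cl → 0 − 1 + 1 = 0
C4: 1C, 2O, 1F → 0 + 2 + 1 = +3
1 carbon (C4) meets the condition.

1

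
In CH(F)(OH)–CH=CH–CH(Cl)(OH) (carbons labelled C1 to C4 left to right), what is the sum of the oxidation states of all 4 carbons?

Tallying each carbon's bonds:
C1: 1C, 1H, 1O, 1F → 0 − 1 + 1 + 1 = +1
C2: 3C, 1H → 0 − 1 = -1
C3: 3C, 1H → 0 − 1 = -1
C4: 1C, 1H, 1O, 1Cl → 0 − 1 + 1 + 1 = +1
Sum = +1 − 1 − 1 + 1 = 0.

0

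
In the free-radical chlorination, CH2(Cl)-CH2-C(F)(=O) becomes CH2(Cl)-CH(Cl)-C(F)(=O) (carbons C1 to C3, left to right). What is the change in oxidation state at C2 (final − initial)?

Before: C2 has 2 bonds to C, 2 bonds to H → oxidation state -2.
After: C2 has 2 bonds to C, 1 bond to H, 1 bond to Cl → oxidation state 0.
Δ = 0 − (-2) = +2, so this is an oxidation at C2.

+2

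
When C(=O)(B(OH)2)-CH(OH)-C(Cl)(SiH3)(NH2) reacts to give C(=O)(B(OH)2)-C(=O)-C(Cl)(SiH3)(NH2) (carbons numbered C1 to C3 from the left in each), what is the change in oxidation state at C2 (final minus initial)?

+2

Before: C2 has 2 bonds to C, 1 bond to H, 1 bond to O → oxidation state 0.
After: C2 has 2 bonds to C, 2 bonds to O → oxidation state +2.
Δ = +2 − (0) = +2, so this is an oxidation at C2.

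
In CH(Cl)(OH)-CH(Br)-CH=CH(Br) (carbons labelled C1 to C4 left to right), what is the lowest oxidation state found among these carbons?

-1

Tallying each carbon's bonds:
C1: 1C, 1H, 1O, 1Cl → 0 − 1 + 1 + 1 = +1
C2: 2C, 1H, 1Br → 0 − 1 + 1 = 0
C3: 3C, 1H → 0 − 1 = -1
C4: 2C, 1H, 1Br → 0 − 1 + 1 = 0
The lowest value is -1.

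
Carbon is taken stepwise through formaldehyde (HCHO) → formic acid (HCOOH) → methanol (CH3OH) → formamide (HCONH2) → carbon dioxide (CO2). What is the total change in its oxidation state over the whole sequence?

Carbon oxidation states along the series — formaldehyde: 0, formic acid: +2, methanol: -2, formamide: +2, carbon dioxide: +4.
Net change = +4 − (0) = +4.

+4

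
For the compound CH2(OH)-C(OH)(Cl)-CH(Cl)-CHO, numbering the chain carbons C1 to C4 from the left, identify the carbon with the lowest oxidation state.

Tallying each carbon's bonds:
C1: 1C, 2H, 1O → 0 − 2 + 1 = -1
C2: 2C, 1O, 1Cl → 0 + 1 + 1 = +2
C3: 2C, 1H, 1Cl → 0 − 1 + 1 = 0
C4: 1C, 1H, 2O → 0 − 1 + 2 = +1
The most reduced carbon is C1 at -1.

C1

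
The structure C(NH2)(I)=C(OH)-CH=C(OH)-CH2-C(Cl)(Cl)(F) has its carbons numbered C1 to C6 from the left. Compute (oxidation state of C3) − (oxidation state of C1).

C3: 3C, 1H → 0 − 1 = -1
C1: 2C, 1N, 1I → 0 + 1 + 1 = +2
Difference: -1 − (+2) = -3.

-3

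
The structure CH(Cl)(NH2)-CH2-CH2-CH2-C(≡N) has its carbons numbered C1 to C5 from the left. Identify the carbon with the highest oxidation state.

C5

Assign +1 per bond to O/N/halogen, −1 per bond to H or an electropositive element, and 0 per bond to carbon. Tallying each carbon:
C1: 1C, 1H, 1N, 1Cl → 0 − 1 + 1 + 1 = +1
C2: 2C, 2H → 0 − 2 = -2
C3: 2C, 2H → 0 − 2 = -2
C4: 2C, 2H → 0 − 2 = -2
C5: 1C, 3N → 0 + 3 = +3
The most oxidised carbon is C5 at +3.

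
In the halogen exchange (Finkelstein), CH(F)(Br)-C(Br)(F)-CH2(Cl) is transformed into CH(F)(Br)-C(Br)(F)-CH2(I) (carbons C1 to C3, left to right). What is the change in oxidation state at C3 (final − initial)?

Before: C3 has 1 bond to C, 2 bonds to H, 1 bond to Cl → oxidation state -1.
After: C3 has 1 bond to C, 2 bonds to H, 1 bond to I → oxidation state -1.
Δ = -1 − (-1) = 0, so no net redox change at C3.

0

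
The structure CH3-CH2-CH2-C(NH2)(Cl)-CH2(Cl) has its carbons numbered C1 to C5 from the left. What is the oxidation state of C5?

Bonds to more-electronegative neighbours contribute +1 each, bonds to H or metals contribute −1 each, and C–C bonds contribute 0.
C5 has one bond to C (0), one bond to H (-1), one bond to Cl (+1), one bond to H (-1).
Oxidation state = 0 − 1 + 1 − 1 = -1.

-1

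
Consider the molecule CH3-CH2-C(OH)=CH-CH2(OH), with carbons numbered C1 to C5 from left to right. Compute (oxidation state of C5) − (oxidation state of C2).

+1

C5: 1C, 2H, 1O → 0 − 2 + 1 = -1
C2: 2C, 2H → 0 − 2 = -2
Difference: -1 − (-2) = +1.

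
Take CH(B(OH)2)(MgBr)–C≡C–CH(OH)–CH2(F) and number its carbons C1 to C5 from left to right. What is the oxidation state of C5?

-1

Count +1 for every bond to an atom more electronegative than carbon and −1 for every bond to one less electronegative; C–C bonds are 0.
C5 has one bond to C (0), one bond to H (-1), one bond to H (-1), one bond to F (+1).
Oxidation state = 0 − 1 − 1 + 1 = -1.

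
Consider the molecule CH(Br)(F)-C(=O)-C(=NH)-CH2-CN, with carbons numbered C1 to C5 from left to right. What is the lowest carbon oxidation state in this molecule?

Tallying each carbon's bonds:
C1: 1C, 1H, 1F, 1Br → 0 − 1 + 1 + 1 = +1
C2: 2C, 2O → 0 + 2 = +2
C3: 2C, 2N → 0 + 2 = +2
C4: 2C, 2H → 0 − 2 = -2
C5: 1C, 3N → 0 + 3 = +3
The lowest value is -2.

-2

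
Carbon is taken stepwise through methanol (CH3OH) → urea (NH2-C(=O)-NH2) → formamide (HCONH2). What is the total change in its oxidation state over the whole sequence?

Carbon oxidation states along the series — methanol: -2, urea: +4, formamide: +2.
Net change = +2 − (-2) = +4.

+4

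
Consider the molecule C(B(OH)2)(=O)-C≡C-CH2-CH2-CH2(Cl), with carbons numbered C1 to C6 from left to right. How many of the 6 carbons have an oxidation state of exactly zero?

Tallying each carbon's bonds:
C1: 1C, 2O, 1B → 0 + 2 − 1 = +1
C2: 4C → 0 = 0
C3: 4C → 0 = 0
C4: 2C, 2H → 0 − 2 = -2
C5: 2C, 2H → 0 − 2 = -2
C6: 1C, 2H, 1Cl → 0 − 2 + 1 = -1
2 carbons (C2, C3) meet the condition.

2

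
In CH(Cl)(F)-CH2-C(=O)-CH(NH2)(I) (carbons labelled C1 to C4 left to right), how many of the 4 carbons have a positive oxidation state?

Assign +1 per bond to O/N/halogen, −1 per bond to H or an electropositive element, and 0 per bond to carbon. Tallying each carbon:
C1: 1C, 1H, 1F, 1Cl → 0 − 1 + 1 + 1 = +1
C2: 2C, 2H → 0 − 2 = -2
C3: 2C, 2O → 0 + 2 = +2
C4: 1C, 1H, 1N, 1I → 0 − 1 + 1 + 1 = +1
3 carbons (C1, C3, C4) meet the condition.

3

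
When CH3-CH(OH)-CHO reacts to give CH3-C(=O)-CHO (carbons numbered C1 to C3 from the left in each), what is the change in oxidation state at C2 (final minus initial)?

+2

Before: C2 has 2 bonds to C, 1 bond to H, 1 bond to O → oxidation state 0.
After: C2 has 2 bonds to C, 2 bonds to O → oxidation state +2.
Δ = +2 − (0) = +2, so this is an oxidation at C2.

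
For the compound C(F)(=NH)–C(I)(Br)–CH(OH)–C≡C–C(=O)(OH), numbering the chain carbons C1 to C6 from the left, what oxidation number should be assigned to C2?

+2

Count +1 for every bond to an atom more electronegative than carbon and −1 for every bond to one less electronegative; C–C bonds are 0.
C2 has one bond to C (0), one bond to C (0), one bond to I (+1), one bond to Br (+1).
Oxidation state = 0 + 0 + 1 + 1 = +2.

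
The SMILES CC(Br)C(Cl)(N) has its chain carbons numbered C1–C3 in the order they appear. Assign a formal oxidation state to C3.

Assign +1 per bond to O/N/halogen, −1 per bond to H or an electropositive element, and 0 per bond to carbon.
C3 has one bond to C (0), one bond to H (-1), one bond to Cl (+1), one bond to N (+1).
Oxidation state = 0 − 1 + 1 + 1 = +1.

+1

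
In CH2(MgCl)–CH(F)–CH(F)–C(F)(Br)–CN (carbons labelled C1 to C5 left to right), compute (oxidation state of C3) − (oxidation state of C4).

C3: 2C, 1H, 1F → 0 − 1 + 1 = 0
C4: 2C, 1F, 1Br → 0 + 1 + 1 = +2
Difference: 0 − (+2) = -2.

-2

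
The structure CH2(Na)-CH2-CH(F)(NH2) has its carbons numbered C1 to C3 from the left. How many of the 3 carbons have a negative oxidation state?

Tallying each carbon's bonds:
C1: 1C, 2H, 1Na → 0 − 2 − 1 = -3
C2: 2C, 2H → 0 − 2 = -2
C3: 1C, 1H, 1N, 1F → 0 − 1 + 1 + 1 = +1
2 carbons (C1, C2) meet the condition.

2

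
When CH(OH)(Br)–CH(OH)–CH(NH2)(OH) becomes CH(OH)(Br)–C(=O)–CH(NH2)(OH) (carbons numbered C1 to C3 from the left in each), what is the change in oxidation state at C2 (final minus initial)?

+2

Before: C2 has 2 bonds to C, 1 bond to H, 1 bond to O → oxidation state 0.
After: C2 has 2 bonds to C, 2 bonds to O → oxidation state +2.
Δ = +2 − (0) = +2, so this is an oxidation at C2.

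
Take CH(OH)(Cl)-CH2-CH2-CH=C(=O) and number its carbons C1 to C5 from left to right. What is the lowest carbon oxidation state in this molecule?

-2

Bonds to more-electronegative neighbours contribute +1 each, bonds to H or metals contribute −1 each, and C–C bonds contribute 0. Tallying each carbon:
C1: 1C, 1H, 1O, 1Cl → 0 − 1 + 1 + 1 = +1
C2: 2C, 2H → 0 − 2 = -2
C3: 2C, 2H → 0 − 2 = -2
C4: 3C, 1H → 0 − 1 = -1
C5: 2C, 2O → 0 + 2 = +2
The lowest value is -2.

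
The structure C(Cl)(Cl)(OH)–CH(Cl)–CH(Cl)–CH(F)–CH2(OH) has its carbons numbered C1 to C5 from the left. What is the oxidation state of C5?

-1

C5 has one bond to C (0), one bond to H (-1), one bond to O (+1), one bond to H (-1).
Oxidation state = 0 − 1 + 1 − 1 = -1.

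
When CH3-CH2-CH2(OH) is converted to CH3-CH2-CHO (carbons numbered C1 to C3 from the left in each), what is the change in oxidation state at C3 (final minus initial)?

+2

Before: C3 has 1 bond to C, 2 bonds to H, 1 bond to O → oxidation state -1.
After: C3 has 1 bond to C, 1 bond to H, 2 bonds to O → oxidation state +1.
Δ = +1 − (-1) = +2, so this is an oxidation at C3.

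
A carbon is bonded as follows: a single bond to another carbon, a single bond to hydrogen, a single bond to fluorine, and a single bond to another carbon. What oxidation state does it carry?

Count +1 for every bond to an atom more electronegative than carbon and −1 for every bond to one less electronegative; C–C bonds are 0.
The carbon has one bond to C (0), one bond to C (0), one bond to H (-1), one bond to F (+1).
Oxidation state = 0 + 0 − 1 + 1 = 0.

0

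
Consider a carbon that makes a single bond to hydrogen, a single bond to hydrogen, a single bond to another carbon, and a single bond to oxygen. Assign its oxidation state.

-1

Each bond to a more electronegative atom (O, N, halogen) counts +1, each bond to a less electronegative atom (H, metal, B, Si) counts −1, and each C–C bond counts 0.
The carbon has one bond to C (0), one bond to H (-1), one bond to H (-1), one bond to O (+1).
Oxidation state = 0 − 1 − 1 + 1 = -1.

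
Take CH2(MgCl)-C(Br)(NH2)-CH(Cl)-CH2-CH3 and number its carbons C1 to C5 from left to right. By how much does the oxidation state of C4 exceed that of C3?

C4: 2C, 2H → 0 − 2 = -2
C3: 2C, 1H, 1Cl → 0 − 1 + 1 = 0
Difference: -2 − (0) = -2.

-2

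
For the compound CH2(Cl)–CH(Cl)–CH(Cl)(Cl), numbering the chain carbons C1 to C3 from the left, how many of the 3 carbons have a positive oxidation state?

1

Tallying each carbon's bonds:
C1: 1C, 2H, 1Cl → 0 − 2 + 1 = -1
C2: 2C, 1H, 1Cl → 0 − 1 + 1 = 0
C3: 1C, 1H, 2Cl → 0 − 1 + 2 = +1
1 carbon (C3) meets the condition.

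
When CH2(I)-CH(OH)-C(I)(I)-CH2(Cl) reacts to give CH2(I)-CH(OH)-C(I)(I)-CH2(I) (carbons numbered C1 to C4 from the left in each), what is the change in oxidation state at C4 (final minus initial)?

0

Before: C4 has 1 bond to C, 2 bonds to H, 1 bond to Cl → oxidation state -1.
After: C4 has 1 bond to C, 2 bonds to H, 1 bond to I → oxidation state -1.
Δ = -1 − (-1) = 0, so no net redox change at C4.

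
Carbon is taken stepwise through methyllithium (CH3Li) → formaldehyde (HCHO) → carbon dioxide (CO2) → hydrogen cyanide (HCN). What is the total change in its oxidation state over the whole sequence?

Carbon oxidation states along the series — methyllithium: -4, formaldehyde: 0, carbon dioxide: +4, hydrogen cyanide: +2.
Net change = +2 − (-4) = +6.

+6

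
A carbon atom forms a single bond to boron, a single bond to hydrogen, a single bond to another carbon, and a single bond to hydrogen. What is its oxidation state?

-3

Count +1 for every bond to an atom more electronegative than carbon and −1 for every bond to one less electronegative; C–C bonds are 0.
The carbon has one bond to C (0), one bond to H (-1), one bond to B (-1), one bond to H (-1).
Oxidation state = 0 − 1 − 1 − 1 = -3.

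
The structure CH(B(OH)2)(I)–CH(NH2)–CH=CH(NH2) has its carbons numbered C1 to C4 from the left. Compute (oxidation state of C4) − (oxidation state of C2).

C4: 2C, 1H, 1N → 0 − 1 + 1 = 0
C2: 2C, 1H, 1N → 0 − 1 + 1 = 0
Difference: 0 − (0) = 0.

0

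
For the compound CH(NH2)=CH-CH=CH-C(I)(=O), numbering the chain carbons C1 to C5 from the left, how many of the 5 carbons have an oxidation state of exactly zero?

Tallying each carbon's bonds:
C1: 2C, 1H, 1N → 0 − 1 + 1 = 0
C2: 3C, 1H → 0 − 1 = -1
C3: 3C, 1H → 0 − 1 = -1
C4: 3C, 1H → 0 − 1 = -1
C5: 1C, 2O, 1I → 0 + 2 + 1 = +3
1 carbon (C1) meets the condition.

1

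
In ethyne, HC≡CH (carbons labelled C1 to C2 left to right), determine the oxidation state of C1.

-1

Bonds to more-electronegative neighbours contribute +1 each, bonds to H or metals contribute −1 each, and C–C bonds contribute 0.
C1 has one bond to H (-1), a triple bond to C (3×0 = 0).
Oxidation state = -1 + 0 = -1.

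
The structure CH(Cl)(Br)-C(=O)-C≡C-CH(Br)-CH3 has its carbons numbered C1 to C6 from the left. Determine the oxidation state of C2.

+2

Each bond to a more electronegative atom (O, N, halogen) counts +1, each bond to a less electronegative atom (H, metal, B, Si) counts −1, and each C–C bond counts 0.
C2 has one bond to C (0), one bond to C (0), a double bond to O (2×+1 = +2).
Oxidation state = 0 + 0 + 2 = +2.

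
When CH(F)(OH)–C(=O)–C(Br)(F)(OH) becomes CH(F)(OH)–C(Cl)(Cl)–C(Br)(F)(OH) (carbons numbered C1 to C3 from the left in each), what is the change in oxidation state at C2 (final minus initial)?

0

Before: C2 has 2 bonds to C, 2 bonds to O → oxidation state +2.
After: C2 has 2 bonds to C, 2 bonds to Cl → oxidation state +2.
Δ = +2 − (+2) = 0, so no net redox change at C2.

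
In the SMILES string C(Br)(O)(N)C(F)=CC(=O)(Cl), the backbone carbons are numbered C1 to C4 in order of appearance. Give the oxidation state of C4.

Assign +1 per bond to O/N/halogen, −1 per bond to H or an electropositive element, and 0 per bond to carbon.
C4 has one bond to C (0), a double bond to O (2×+1 = +2), one bond to Cl (+1).
Oxidation state = 0 + 2 + 1 = +3.

+3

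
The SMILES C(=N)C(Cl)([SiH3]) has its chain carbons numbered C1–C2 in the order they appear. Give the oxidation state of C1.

+1

C1 has one bond to C (0), a double bond to N (2×+1 = +2), one bond to H (-1).
Oxidation state = 0 + 2 − 1 = +1.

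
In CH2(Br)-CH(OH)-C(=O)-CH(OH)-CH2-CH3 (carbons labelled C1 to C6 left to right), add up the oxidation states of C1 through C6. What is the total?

-4

Tallying each carbon's bonds:
C1: 1C, 2H, 1Br → 0 − 2 + 1 = -1
C2: 2C, 1H, 1O → 0 − 1 + 1 = 0
C3: 2C, 2O → 0 + 2 = +2
C4: 2C, 1H, 1O → 0 − 1 + 1 = 0
C5: 2C, 2H → 0 − 2 = -2
C6: 1C, 3H → 0 − 3 = -3
Sum = -1 + 0 + 2 + 0 − 2 − 3 = -4.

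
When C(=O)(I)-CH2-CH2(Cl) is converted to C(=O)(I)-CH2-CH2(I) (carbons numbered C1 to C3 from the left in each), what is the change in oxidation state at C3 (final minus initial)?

0

Before: C3 has 1 bond to C, 2 bonds to H, 1 bond to Cl → oxidation state -1.
After: C3 has 1 bond to C, 2 bonds to H, 1 bond to I → oxidation state -1.
Δ = -1 − (-1) = 0, so no net redox change at C3.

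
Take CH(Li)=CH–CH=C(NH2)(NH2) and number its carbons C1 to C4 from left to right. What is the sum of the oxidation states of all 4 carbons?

-2

Bonds to more-electronegative neighbours contribute +1 each, bonds to H or metals contribute −1 each, and C–C bonds contribute 0. Tallying each carbon:
C1: 2C, 1H, 1Li → 0 − 1 − 1 = -2
C2: 3C, 1H → 0 − 1 = -1
C3: 3C, 1H → 0 − 1 = -1
C4: 2C, 2N → 0 + 2 = +2
Sum = -2 − 1 − 1 + 2 = -2.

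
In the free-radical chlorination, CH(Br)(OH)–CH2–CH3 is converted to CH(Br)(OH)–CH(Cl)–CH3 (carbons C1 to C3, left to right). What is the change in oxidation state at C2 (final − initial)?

Before: C2 has 2 bonds to C, 2 bonds to H → oxidation state -2.
After: C2 has 2 bonds to C, 1 bond to H, 1 bond to Cl → oxidation state 0.
Δ = 0 − (-2) = +2, so this is an oxidation at C2.

+2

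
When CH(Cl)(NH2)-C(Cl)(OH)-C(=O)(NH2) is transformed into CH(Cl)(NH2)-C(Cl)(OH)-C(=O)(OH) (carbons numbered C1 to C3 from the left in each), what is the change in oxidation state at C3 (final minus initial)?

Before: C3 has 1 bond to C, 2 bonds to O, 1 bond to N → oxidation state +3.
After: C3 has 1 bond to C, 3 bonds to O → oxidation state +3.
Δ = +3 − (+3) = 0, so no net redox change at C3.

0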